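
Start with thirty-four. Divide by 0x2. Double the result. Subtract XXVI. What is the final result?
Convert thirty-four (English words) → 34 (decimal)
Start: 34
Convert 0x2 (hexadecimal) → 2 (decimal)
34 ÷ 2 = 17
17 × 2 = 34
Convert XXVI (Roman numeral) → 10 + 10 + 5 + 1 = 26 (decimal)
34 - 26 = 8
8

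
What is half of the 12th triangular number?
The 12th triangular number = 12×13/2 = 78
Compute 78 ÷ 2 = 39
39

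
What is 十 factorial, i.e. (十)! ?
Convert 十 (Chinese numeral) → 1×10 = 10 (decimal)
Compute 10! = 3628800
3628800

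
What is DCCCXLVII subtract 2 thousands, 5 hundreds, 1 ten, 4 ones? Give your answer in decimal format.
Convert DCCCXLVII (Roman numeral) → 500 + 100 + 100 + 100 + 40 + 5 + 1 + 1 = 847 (decimal)
Convert 2 thousands, 5 hundreds, 1 ten, 4 ones (place-value notation) → 2×1000 + 5×100 + 1×10 + 4 = 2514 (decimal)
Compute 847 - 2514 = -1667
-1667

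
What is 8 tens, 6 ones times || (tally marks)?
Convert 8 tens, 6 ones (place-value notation) → 8×10 + 6 = 86 (decimal)
Convert || (tally marks) → 2 (decimal)
Compute 86 × 2 = 172
172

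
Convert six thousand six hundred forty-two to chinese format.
Convert six thousand six hundred forty-two (English words) → 6×1000 + 6×100 + 42 = 6642 (decimal)
Convert 6642 (decimal) → 6642 = 6×1000 + 6×100 + 4×10 + 2 → 六千六百四十二 (Chinese numeral)
六千六百四十二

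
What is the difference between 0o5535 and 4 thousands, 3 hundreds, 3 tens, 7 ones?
Convert 0o5535 (octal) → 5×512 + 5×64 + 3×8 + 5 = 2909 (decimal)
Convert 4 thousands, 3 hundreds, 3 tens, 7 ones (place-value notation) → 4×1000 + 3×100 + 3×10 + 7 = 4337 (decimal)
Difference: |2909 - 4337| = 1428
1428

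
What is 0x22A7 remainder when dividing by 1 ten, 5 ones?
Convert 0x22A7 (hexadecimal) → 2×4096 + 2×256 + 10×16 + 7 = 8871 (decimal)
Convert 1 ten, 5 ones (place-value notation) → 1×10 + 5 = 15 (decimal)
Compute 8871 mod 15 = 6
6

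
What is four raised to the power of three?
Convert four (English words) → 4 (decimal)
Convert three (English words) → 3 (decimal)
Compute 4 ^ 3 = 64
64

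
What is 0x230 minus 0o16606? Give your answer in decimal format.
Convert 0x230 (hexadecimal) → 2×256 + 3×16 = 560 (decimal)
Convert 0o16606 (octal) → 1×4096 + 6×512 + 6×64 + 6 = 7558 (decimal)
Compute 560 - 7558 = -6998
-6998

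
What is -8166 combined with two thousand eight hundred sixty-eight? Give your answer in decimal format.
Convert two thousand eight hundred sixty-eight (English words) → 2×1000 + 8×100 + 68 = 2868 (decimal)
Compute -8166 + 2868 = -5298
-5298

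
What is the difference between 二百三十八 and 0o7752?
Convert 二百三十八 (Chinese numeral) → 2×100 + 3×10 + 8 = 238 (decimal)
Convert 0o7752 (octal) → 7×512 + 7×64 + 5×8 + 2 = 4074 (decimal)
Difference: |238 - 4074| = 3836
3836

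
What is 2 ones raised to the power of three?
Convert 2 ones (place-value notation) → 2 (decimal)
Convert three (English words) → 3 (decimal)
Compute 2 ^ 3 = 8
8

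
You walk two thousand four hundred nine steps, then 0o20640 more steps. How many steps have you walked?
Convert two thousand four hundred nine (English words) → 2×1000 + 4×100 + 9 = 2409 (decimal)
Convert 0o20640 (octal) → 2×4096 + 6×64 + 4×8 = 8608 (decimal)
Compute 2409 + 8608 = 11017
11017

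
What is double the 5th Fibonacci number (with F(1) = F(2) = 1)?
The 5th Fibonacci number (with F(1) = F(2) = 1): 1, 1, 2, 3, 5 → 5
Compute 5 × 2 = 10
10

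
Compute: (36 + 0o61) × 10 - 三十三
Convert 0o61 (octal) → 6×8 + 1 = 49 (decimal)
Convert 三十三 (Chinese numeral) → 3×10 + 3 = 33 (decimal)
Expression in decimal: (36 + 49) × 10 - 33
Parentheses first: 36 + 49 = 85
Multiply: 85 × 10 = 850
Subtract: 850 - 33 = 817
817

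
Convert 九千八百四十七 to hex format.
Convert 九千八百四十七 (Chinese numeral) → 9×1000 + 8×100 + 4×10 + 7 = 9847 (decimal)
Convert 9847 (decimal) → 9847 = 2×4096 + 6×256 + 7×16 + 7 → 0x2677 (hexadecimal)
0x2677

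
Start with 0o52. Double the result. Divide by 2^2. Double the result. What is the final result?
Convert 0o52 (octal) → 5×8 + 2 = 42 (decimal)
Start: 42
42 × 2 = 84
Convert 2^2 (power) → 4 (decimal)
84 ÷ 4 = 21
21 × 2 = 42
42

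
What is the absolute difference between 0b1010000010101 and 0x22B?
Convert 0b1010000010101 (binary) → 4096 + 1024 + 16 + 4 + 1 = 5141 (decimal)
Convert 0x22B (hexadecimal) → 2×256 + 2×16 + 11 = 555 (decimal)
Compute |5141 - 555| = 4586
4586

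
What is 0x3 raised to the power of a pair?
Convert 0x3 (hexadecimal) → 3 (decimal)
Convert a pair (colloquial) → 2 (decimal)
Compute 3 ^ 2 = 9
9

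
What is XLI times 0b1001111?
Convert XLI (Roman numeral) → 40 + 1 = 41 (decimal)
Convert 0b1001111 (binary) → 64 + 8 + 4 + 2 + 1 = 79 (decimal)
Compute 41 × 79 = 3239
3239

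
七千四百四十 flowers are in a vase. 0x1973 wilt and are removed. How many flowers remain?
Convert 七千四百四十 (Chinese numeral) → 7×1000 + 4×100 + 4×10 = 7440 (decimal)
Convert 0x1973 (hexadecimal) → 1×4096 + 9×256 + 7×16 + 3 = 6515 (decimal)
Compute 7440 - 6515 = 925
925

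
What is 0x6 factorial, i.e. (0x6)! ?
Convert 0x6 (hexadecimal) → 6 (decimal)
Compute 6! = 720
720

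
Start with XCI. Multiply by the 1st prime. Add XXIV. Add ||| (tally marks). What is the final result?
Convert XCI (Roman numeral) → 90 + 1 = 91 (decimal)
Start: 91
Convert the 1st prime (prime index) → 2 (decimal)
91 × 2 = 182
Convert XXIV (Roman numeral) → 10 + 10 + 4 = 24 (decimal)
182 + 24 = 206
Convert ||| (tally marks) → 3 (decimal)
206 + 3 = 209
209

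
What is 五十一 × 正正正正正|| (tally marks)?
Convert 五十一 (Chinese numeral) → 5×10 + 1 = 51 (decimal)
Convert 正正正正正|| (tally marks) → 5 + 5 + 5 + 5 + 5 + 2 = 27 (decimal)
Compute 51 × 27 = 1377
1377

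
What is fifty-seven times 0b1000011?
Convert fifty-seven (English words) → 57 (decimal)
Convert 0b1000011 (binary) → 64 + 2 + 1 = 67 (decimal)
Compute 57 × 67 = 3819
3819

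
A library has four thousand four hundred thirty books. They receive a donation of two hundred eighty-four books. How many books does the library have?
Convert four thousand four hundred thirty (English words) → 4×1000 + 4×100 + 30 = 4430 (decimal)
Convert two hundred eighty-four (English words) → 2×100 + 84 = 284 (decimal)
Compute 4430 + 284 = 4714
4714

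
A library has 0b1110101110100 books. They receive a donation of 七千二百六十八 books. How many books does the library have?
Convert 0b1110101110100 (binary) → 4096 + 2048 + 1024 + 256 + 64 + 32 + 16 + 4 = 7540 (decimal)
Convert 七千二百六十八 (Chinese numeral) → 7×1000 + 2×100 + 6×10 + 8 = 7268 (decimal)
Compute 7540 + 7268 = 14808
14808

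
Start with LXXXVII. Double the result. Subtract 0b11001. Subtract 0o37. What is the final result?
Convert LXXXVII (Roman numeral) → 50 + 10 + 10 + 10 + 5 + 1 + 1 = 87 (decimal)
Start: 87
87 × 2 = 174
Convert 0b11001 (binary) → 16 + 8 + 1 = 25 (decimal)
174 - 25 = 149
Convert 0o37 (octal) → 3×8 + 7 = 31 (decimal)
149 - 31 = 118
118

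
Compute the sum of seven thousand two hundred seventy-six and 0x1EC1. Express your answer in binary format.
Convert seven thousand two hundred seventy-six (English words) → 7×1000 + 2×100 + 76 = 7276 (decimal)
Convert 0x1EC1 (hexadecimal) → 1×4096 + 14×256 + 12×16 + 1 = 7873 (decimal)
Compute 7276 + 7873 = 15149
Convert 15149 (decimal) → 15149 = 8192 + 4096 + 2048 + 512 + 256 + 32 + 8 + 4 + 1 → 0b11101100101101 (binary)
0b11101100101101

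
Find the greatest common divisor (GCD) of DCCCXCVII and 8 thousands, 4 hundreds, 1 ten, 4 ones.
Convert DCCCXCVII (Roman numeral) → 500 + 100 + 100 + 100 + 90 + 5 + 1 + 1 = 897 (decimal)
Convert 8 thousands, 4 hundreds, 1 ten, 4 ones (place-value notation) → 8×1000 + 4×100 + 1×10 + 4 = 8414 (decimal)
Compute gcd(897, 8414) = 1
1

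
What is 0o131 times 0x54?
Convert 0o131 (octal) → 1×64 + 3×8 + 1 = 89 (decimal)
Convert 0x54 (hexadecimal) → 5×16 + 4 = 84 (decimal)
Compute 89 × 84 = 7476
7476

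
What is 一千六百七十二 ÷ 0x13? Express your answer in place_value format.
Convert 一千六百七十二 (Chinese numeral) → 1×1000 + 6×100 + 7×10 + 2 = 1672 (decimal)
Convert 0x13 (hexadecimal) → 1×16 + 3 = 19 (decimal)
Compute 1672 ÷ 19 = 88
Convert 88 (decimal) → 88 = 8×10 + 8 → 8 tens, 8 ones (place-value notation)
8 tens, 8 ones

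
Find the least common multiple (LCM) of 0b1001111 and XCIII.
Convert 0b1001111 (binary) → 64 + 8 + 4 + 2 + 1 = 79 (decimal)
Convert XCIII (Roman numeral) → 90 + 1 + 1 + 1 = 93 (decimal)
Compute lcm(79, 93) = 7347
7347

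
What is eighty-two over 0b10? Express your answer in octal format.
Convert eighty-two (English words) → 82 (decimal)
Convert 0b10 (binary) → 2 (decimal)
Compute 82 ÷ 2 = 41
Convert 41 (decimal) → 41 = 5×8 + 1 → 0o51 (octal)
0o51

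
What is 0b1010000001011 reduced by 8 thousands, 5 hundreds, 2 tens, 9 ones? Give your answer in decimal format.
Convert 0b1010000001011 (binary) → 4096 + 1024 + 8 + 2 + 1 = 5131 (decimal)
Convert 8 thousands, 5 hundreds, 2 tens, 9 ones (place-value notation) → 8×1000 + 5×100 + 2×10 + 9 = 8529 (decimal)
Compute 5131 - 8529 = -3398
-3398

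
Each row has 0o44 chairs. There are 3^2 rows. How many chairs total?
Convert 0o44 (octal) → 4×8 + 4 = 36 (decimal)
Convert 3^2 (power) → 9 (decimal)
Compute 36 × 9 = 324
324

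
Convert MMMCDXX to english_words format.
Convert MMMCDXX (Roman numeral) → 1000 + 1000 + 1000 + 400 + 10 + 10 = 3420 (decimal)
Convert 3420 (decimal) → 3420 = 3×1000 + 4×100 + 20 → three thousand four hundred twenty (English words)
three thousand four hundred twenty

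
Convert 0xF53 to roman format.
Convert 0xF53 (hexadecimal) → 15×256 + 5×16 + 3 = 3923 (decimal)
Convert 3923 (decimal) → 3923 = 1000 + 1000 + 1000 + 900 + 10 + 10 + 1 + 1 + 1 → MMMCMXXIII (Roman numeral)
MMMCMXXIII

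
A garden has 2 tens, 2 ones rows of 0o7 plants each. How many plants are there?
Convert 0o7 (octal) → 7 (decimal)
Convert 2 tens, 2 ones (place-value notation) → 2×10 + 2 = 22 (decimal)
Compute 7 × 22 = 154
154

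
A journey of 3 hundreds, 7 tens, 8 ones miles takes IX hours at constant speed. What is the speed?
Convert 3 hundreds, 7 tens, 8 ones (place-value notation) → 3×100 + 7×10 + 8 = 378 (decimal)
Convert IX (Roman numeral) → 9 (decimal)
Compute 378 ÷ 9 = 42
42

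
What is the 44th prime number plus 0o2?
The 44th prime number = 193
Convert 0o2 (octal) → 2 (decimal)
Compute 193 + 2 = 195
195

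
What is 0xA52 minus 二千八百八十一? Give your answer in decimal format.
Convert 0xA52 (hexadecimal) → 10×256 + 5×16 + 2 = 2642 (decimal)
Convert 二千八百八十一 (Chinese numeral) → 2×1000 + 8×100 + 8×10 + 1 = 2881 (decimal)
Compute 2642 - 2881 = -239
-239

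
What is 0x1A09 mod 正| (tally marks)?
Convert 0x1A09 (hexadecimal) → 1×4096 + 10×256 + 9 = 6665 (decimal)
Convert 正| (tally marks) → 5 + 1 = 6 (decimal)
Compute 6665 mod 6 = 5
5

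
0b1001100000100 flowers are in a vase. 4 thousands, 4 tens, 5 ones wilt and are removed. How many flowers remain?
Convert 0b1001100000100 (binary) → 4096 + 512 + 256 + 4 = 4868 (decimal)
Convert 4 thousands, 4 tens, 5 ones (place-value notation) → 4×1000 + 4×10 + 5 = 4045 (decimal)
Compute 4868 - 4045 = 823
823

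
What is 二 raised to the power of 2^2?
Convert 二 (Chinese numeral) → 2 (decimal)
Convert 2^2 (power) → 4 (decimal)
Compute 2 ^ 4 = 16
16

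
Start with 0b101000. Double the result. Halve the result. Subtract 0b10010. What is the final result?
Convert 0b101000 (binary) → 32 + 8 = 40 (decimal)
Start: 40
40 × 2 = 80
80 ÷ 2 = 40
Convert 0b10010 (binary) → 16 + 2 = 18 (decimal)
40 - 18 = 22
22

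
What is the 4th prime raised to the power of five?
Convert the 4th prime (prime index) → 7 (decimal)
Convert five (English words) → 5 (decimal)
Compute 7 ^ 5 = 16807
16807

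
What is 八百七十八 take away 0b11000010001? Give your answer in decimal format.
Convert 八百七十八 (Chinese numeral) → 8×100 + 7×10 + 8 = 878 (decimal)
Convert 0b11000010001 (binary) → 1024 + 512 + 16 + 1 = 1553 (decimal)
Compute 878 - 1553 = -675
-675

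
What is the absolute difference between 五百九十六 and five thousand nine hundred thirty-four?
Convert 五百九十六 (Chinese numeral) → 5×100 + 9×10 + 6 = 596 (decimal)
Convert five thousand nine hundred thirty-four (English words) → 5×1000 + 9×100 + 34 = 5934 (decimal)
Compute |596 - 5934| = 5338
5338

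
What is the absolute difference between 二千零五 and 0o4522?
Convert 二千零五 (Chinese numeral) → 2×1000 + 5 = 2005 (decimal)
Convert 0o4522 (octal) → 4×512 + 5×64 + 2×8 + 2 = 2386 (decimal)
Compute |2005 - 2386| = 381
381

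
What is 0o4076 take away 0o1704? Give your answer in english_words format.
Convert 0o4076 (octal) → 4×512 + 7×8 + 6 = 2110 (decimal)
Convert 0o1704 (octal) → 1×512 + 7×64 + 4 = 964 (decimal)
Compute 2110 - 964 = 1146
Convert 1146 (decimal) → 1146 = 1×1000 + 1×100 + 46 → one thousand one hundred forty-six (English words)
one thousand one hundred forty-six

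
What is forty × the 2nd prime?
Convert forty (English words) → 40 (decimal)
Convert the 2nd prime (prime index) → 3 (decimal)
Compute 40 × 3 = 120
120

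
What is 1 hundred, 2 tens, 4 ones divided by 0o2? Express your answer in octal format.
Convert 1 hundred, 2 tens, 4 ones (place-value notation) → 1×100 + 2×10 + 4 = 124 (decimal)
Convert 0o2 (octal) → 2 (decimal)
Compute 124 ÷ 2 = 62
Convert 62 (decimal) → 62 = 7×8 + 6 → 0o76 (octal)
0o76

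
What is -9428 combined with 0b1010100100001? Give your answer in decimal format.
Convert 0b1010100100001 (binary) → 4096 + 1024 + 256 + 32 + 1 = 5409 (decimal)
Compute -9428 + 5409 = -4019
-4019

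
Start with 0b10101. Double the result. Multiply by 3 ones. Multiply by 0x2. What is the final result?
Convert 0b10101 (binary) → 16 + 4 + 1 = 21 (decimal)
Start: 21
21 × 2 = 42
Convert 3 ones (place-value notation) → 3 (decimal)
42 × 3 = 126
Convert 0x2 (hexadecimal) → 2 (decimal)
126 × 2 = 252
252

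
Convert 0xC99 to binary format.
Convert 0xC99 (hexadecimal) → 12×256 + 9×16 + 9 = 3225 (decimal)
Convert 3225 (decimal) → 3225 = 2048 + 1024 + 128 + 16 + 8 + 1 → 0b110010011001 (binary)
0b110010011001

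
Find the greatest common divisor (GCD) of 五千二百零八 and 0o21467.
Convert 五千二百零八 (Chinese numeral) → 5×1000 + 2×100 + 8 = 5208 (decimal)
Convert 0o21467 (octal) → 2×4096 + 1×512 + 4×64 + 6×8 + 7 = 9015 (decimal)
Compute gcd(5208, 9015) = 3
3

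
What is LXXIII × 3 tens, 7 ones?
Convert LXXIII (Roman numeral) → 50 + 10 + 10 + 1 + 1 + 1 = 73 (decimal)
Convert 3 tens, 7 ones (place-value notation) → 3×10 + 7 = 37 (decimal)
Compute 73 × 37 = 2701
2701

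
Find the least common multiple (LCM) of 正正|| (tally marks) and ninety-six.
Convert 正正|| (tally marks) → 5 + 5 + 2 = 12 (decimal)
Convert ninety-six (English words) → 96 (decimal)
Compute lcm(12, 96) = 96
96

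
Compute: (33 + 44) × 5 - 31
Parentheses first: 33 + 44 = 77
Multiply: 77 × 5 = 385
Subtract: 385 - 31 = 354
354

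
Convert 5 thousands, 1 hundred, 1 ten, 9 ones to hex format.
Convert 5 thousands, 1 hundred, 1 ten, 9 ones (place-value notation) → 5×1000 + 1×100 + 1×10 + 9 = 5119 (decimal)
Convert 5119 (decimal) → 5119 = 1×4096 + 3×256 + 15×16 + 15 → 0x13FF (hexadecimal)
0x13FF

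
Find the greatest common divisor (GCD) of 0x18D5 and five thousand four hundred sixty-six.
Convert 0x18D5 (hexadecimal) → 1×4096 + 8×256 + 13×16 + 5 = 6357 (decimal)
Convert five thousand four hundred sixty-six (English words) → 5×1000 + 4×100 + 66 = 5466 (decimal)
Compute gcd(6357, 5466) = 3
3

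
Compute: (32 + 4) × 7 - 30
Parentheses first: 32 + 4 = 36
Multiply: 36 × 7 = 252
Subtract: 252 - 30 = 222
222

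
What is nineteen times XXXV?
Convert nineteen (English words) → 19 (decimal)
Convert XXXV (Roman numeral) → 10 + 10 + 10 + 5 = 35 (decimal)
Compute 19 × 35 = 665
665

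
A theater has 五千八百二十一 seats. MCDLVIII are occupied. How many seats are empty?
Convert 五千八百二十一 (Chinese numeral) → 5×1000 + 8×100 + 2×10 + 1 = 5821 (decimal)
Convert MCDLVIII (Roman numeral) → 1000 + 400 + 50 + 5 + 1 + 1 + 1 = 1458 (decimal)
Compute 5821 - 1458 = 4363
4363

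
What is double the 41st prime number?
The 41st prime number = 179
Compute 179 × 2 = 358
358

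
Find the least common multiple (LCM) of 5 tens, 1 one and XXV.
Convert 5 tens, 1 one (place-value notation) → 5×10 + 1 = 51 (decimal)
Convert XXV (Roman numeral) → 10 + 10 + 5 = 25 (decimal)
Compute lcm(51, 25) = 1275
1275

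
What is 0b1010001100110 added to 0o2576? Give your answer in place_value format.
Convert 0b1010001100110 (binary) → 4096 + 1024 + 64 + 32 + 4 + 2 = 5222 (decimal)
Convert 0o2576 (octal) → 2×512 + 5×64 + 7×8 + 6 = 1406 (decimal)
Compute 5222 + 1406 = 6628
Convert 6628 (decimal) → 6628 = 6×1000 + 6×100 + 2×10 + 8 → 6 thousands, 6 hundreds, 2 tens, 8 ones (place-value notation)
6 thousands, 6 hundreds, 2 tens, 8 ones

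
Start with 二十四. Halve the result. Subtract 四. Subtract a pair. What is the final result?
Convert 二十四 (Chinese numeral) → 2×10 + 4 = 24 (decimal)
Start: 24
24 ÷ 2 = 12
Convert 四 (Chinese numeral) → 4 (decimal)
12 - 4 = 8
Convert a pair (colloquial) → 2 (decimal)
8 - 2 = 6
6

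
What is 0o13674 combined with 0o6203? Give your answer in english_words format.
Convert 0o13674 (octal) → 1×4096 + 3×512 + 6×64 + 7×8 + 4 = 6076 (decimal)
Convert 0o6203 (octal) → 6×512 + 2×64 + 3 = 3203 (decimal)
Compute 6076 + 3203 = 9279
Convert 9279 (decimal) → 9279 = 9×1000 + 2×100 + 79 → nine thousand two hundred seventy-nine (English words)
nine thousand two hundred seventy-nine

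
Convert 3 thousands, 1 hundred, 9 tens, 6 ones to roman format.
Convert 3 thousands, 1 hundred, 9 tens, 6 ones (place-value notation) → 3×1000 + 1×100 + 9×10 + 6 = 3196 (decimal)
Convert 3196 (decimal) → 3196 = 1000 + 1000 + 1000 + 100 + 90 + 5 + 1 → MMMCXCVI (Roman numeral)
MMMCXCVI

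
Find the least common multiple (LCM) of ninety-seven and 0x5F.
Convert ninety-seven (English words) → 97 (decimal)
Convert 0x5F (hexadecimal) → 5×16 + 15 = 95 (decimal)
Compute lcm(97, 95) = 9215
9215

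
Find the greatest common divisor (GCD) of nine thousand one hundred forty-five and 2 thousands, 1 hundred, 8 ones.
Convert nine thousand one hundred forty-five (English words) → 9×1000 + 1×100 + 45 = 9145 (decimal)
Convert 2 thousands, 1 hundred, 8 ones (place-value notation) → 2×1000 + 1×100 + 8 = 2108 (decimal)
Compute gcd(9145, 2108) = 31
31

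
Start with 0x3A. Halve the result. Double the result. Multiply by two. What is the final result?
Convert 0x3A (hexadecimal) → 3×16 + 10 = 58 (decimal)
Start: 58
58 ÷ 2 = 29
29 × 2 = 58
Convert two (English words) → 2 (decimal)
58 × 2 = 116
116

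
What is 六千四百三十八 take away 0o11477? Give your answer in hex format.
Convert 六千四百三十八 (Chinese numeral) → 6×1000 + 4×100 + 3×10 + 8 = 6438 (decimal)
Convert 0o11477 (octal) → 1×4096 + 1×512 + 4×64 + 7×8 + 7 = 4927 (decimal)
Compute 6438 - 4927 = 1511
Convert 1511 (decimal) → 1511 = 5×256 + 14×16 + 7 → 0x5E7 (hexadecimal)
0x5E7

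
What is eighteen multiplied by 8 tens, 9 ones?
Convert eighteen (English words) → 18 (decimal)
Convert 8 tens, 9 ones (place-value notation) → 8×10 + 9 = 89 (decimal)
Compute 18 × 89 = 1602
1602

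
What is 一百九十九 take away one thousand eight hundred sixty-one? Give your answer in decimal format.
Convert 一百九十九 (Chinese numeral) → 1×100 + 9×10 + 9 = 199 (decimal)
Convert one thousand eight hundred sixty-one (English words) → 1×1000 + 8×100 + 61 = 1861 (decimal)
Compute 199 - 1861 = -1662
-1662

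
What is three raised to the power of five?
Convert three (English words) → 3 (decimal)
Convert five (English words) → 5 (decimal)
Compute 3 ^ 5 = 243
243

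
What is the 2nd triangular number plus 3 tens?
The 2nd triangular number = 2×3/2 = 3
Convert 3 tens (place-value notation) → 3×10 = 30 (decimal)
Compute 3 + 30 = 33
33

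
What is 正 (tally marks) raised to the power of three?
Convert 正 (tally marks) → 5 (decimal)
Convert three (English words) → 3 (decimal)
Compute 5 ^ 3 = 125
125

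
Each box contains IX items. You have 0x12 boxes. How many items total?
Convert IX (Roman numeral) → 9 (decimal)
Convert 0x12 (hexadecimal) → 1×16 + 2 = 18 (decimal)
Compute 9 × 18 = 162
162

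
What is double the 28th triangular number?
The 28th triangular number = 28×29/2 = 406
Compute 406 × 2 = 812
812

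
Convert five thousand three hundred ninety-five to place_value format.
Convert five thousand three hundred ninety-five (English words) → 5×1000 + 3×100 + 95 = 5395 (decimal)
Convert 5395 (decimal) → 5395 = 5×1000 + 3×100 + 9×10 + 5 → 5 thousands, 3 hundreds, 9 tens, 5 ones (place-value notation)
5 thousands, 3 hundreds, 9 tens, 5 ones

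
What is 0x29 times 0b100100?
Convert 0x29 (hexadecimal) → 2×16 + 9 = 41 (decimal)
Convert 0b100100 (binary) → 32 + 4 = 36 (decimal)
Compute 41 × 36 = 1476
1476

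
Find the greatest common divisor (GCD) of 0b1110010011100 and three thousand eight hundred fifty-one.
Convert 0b1110010011100 (binary) → 4096 + 2048 + 1024 + 128 + 16 + 8 + 4 = 7324 (decimal)
Convert three thousand eight hundred fifty-one (English words) → 3×1000 + 8×100 + 51 = 3851 (decimal)
Compute gcd(7324, 3851) = 1
1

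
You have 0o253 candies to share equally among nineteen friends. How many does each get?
Convert 0o253 (octal) → 2×64 + 5×8 + 3 = 171 (decimal)
Convert nineteen (English words) → 19 (decimal)
Compute 171 ÷ 19 = 9
9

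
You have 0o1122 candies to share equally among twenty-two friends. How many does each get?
Convert 0o1122 (octal) → 1×512 + 1×64 + 2×8 + 2 = 594 (decimal)
Convert twenty-two (English words) → 22 (decimal)
Compute 594 ÷ 22 = 27
27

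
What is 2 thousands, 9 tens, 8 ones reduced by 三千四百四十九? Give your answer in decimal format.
Convert 2 thousands, 9 tens, 8 ones (place-value notation) → 2×1000 + 9×10 + 8 = 2098 (decimal)
Convert 三千四百四十九 (Chinese numeral) → 3×1000 + 4×100 + 4×10 + 9 = 3449 (decimal)
Compute 2098 - 3449 = -1351
-1351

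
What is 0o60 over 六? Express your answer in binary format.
Convert 0o60 (octal) → 6×8 = 48 (decimal)
Convert 六 (Chinese numeral) → 6 (decimal)
Compute 48 ÷ 6 = 8
Convert 8 (decimal) → 0b1000 (binary)
0b1000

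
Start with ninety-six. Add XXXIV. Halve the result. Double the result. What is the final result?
Convert ninety-six (English words) → 96 (decimal)
Start: 96
Convert XXXIV (Roman numeral) → 10 + 10 + 10 + 4 = 34 (decimal)
96 + 34 = 130
130 ÷ 2 = 65
65 × 2 = 130
130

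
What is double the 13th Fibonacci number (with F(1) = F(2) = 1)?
The 13th Fibonacci number (with F(1) = F(2) = 1): 1, 1, 2, 3, 5, 8, 13, 21, 34, 55, 89, 144, 233 → 233
Compute 233 × 2 = 466
466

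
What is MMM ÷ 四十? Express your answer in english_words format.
Convert MMM (Roman numeral) → 1000 + 1000 + 1000 = 3000 (decimal)
Convert 四十 (Chinese numeral) → 4×10 = 40 (decimal)
Compute 3000 ÷ 40 = 75
Convert 75 (decimal) → seventy-five (English words)
seventy-five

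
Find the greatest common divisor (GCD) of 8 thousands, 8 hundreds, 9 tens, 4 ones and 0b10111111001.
Convert 8 thousands, 8 hundreds, 9 tens, 4 ones (place-value notation) → 8×1000 + 8×100 + 9×10 + 4 = 8894 (decimal)
Convert 0b10111111001 (binary) → 1024 + 256 + 128 + 64 + 32 + 16 + 8 + 1 = 1529 (decimal)
Compute gcd(8894, 1529) = 1
1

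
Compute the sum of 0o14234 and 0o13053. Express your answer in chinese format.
Convert 0o14234 (octal) → 1×4096 + 4×512 + 2×64 + 3×8 + 4 = 6300 (decimal)
Convert 0o13053 (octal) → 1×4096 + 3×512 + 5×8 + 3 = 5675 (decimal)
Compute 6300 + 5675 = 11975
Convert 11975 (decimal) → 11975 = 1×10000 + 1×1000 + 9×100 + 7×10 + 5 → 一万一千九百七十五 (Chinese numeral)
一万一千九百七十五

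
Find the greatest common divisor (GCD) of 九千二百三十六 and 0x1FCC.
Convert 九千二百三十六 (Chinese numeral) → 9×1000 + 2×100 + 3×10 + 6 = 9236 (decimal)
Convert 0x1FCC (hexadecimal) → 1×4096 + 15×256 + 12×16 + 12 = 8140 (decimal)
Compute gcd(9236, 8140) = 4
4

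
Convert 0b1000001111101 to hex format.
Convert 0b1000001111101 (binary) → 4096 + 64 + 32 + 16 + 8 + 4 + 1 = 4221 (decimal)
Convert 4221 (decimal) → 4221 = 1×4096 + 7×16 + 13 → 0x107D (hexadecimal)
0x107D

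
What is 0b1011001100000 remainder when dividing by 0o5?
Convert 0b1011001100000 (binary) → 4096 + 1024 + 512 + 64 + 32 = 5728 (decimal)
Convert 0o5 (octal) → 5 (decimal)
Compute 5728 mod 5 = 3
3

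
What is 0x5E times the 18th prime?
Convert 0x5E (hexadecimal) → 5×16 + 14 = 94 (decimal)
Convert the 18th prime (prime index) → 61 (decimal)
Compute 94 × 61 = 5734
5734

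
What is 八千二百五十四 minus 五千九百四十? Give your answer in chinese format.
Convert 八千二百五十四 (Chinese numeral) → 8×1000 + 2×100 + 5×10 + 4 = 8254 (decimal)
Convert 五千九百四十 (Chinese numeral) → 5×1000 + 9×100 + 4×10 = 5940 (decimal)
Compute 8254 - 5940 = 2314
Convert 2314 (decimal) → 2314 = 2×1000 + 3×100 + 1×10 + 4 → 二千三百一十四 (Chinese numeral)
二千三百一十四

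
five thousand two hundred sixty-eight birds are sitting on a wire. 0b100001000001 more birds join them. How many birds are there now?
Convert five thousand two hundred sixty-eight (English words) → 5×1000 + 2×100 + 68 = 5268 (decimal)
Convert 0b100001000001 (binary) → 2048 + 64 + 1 = 2113 (decimal)
Compute 5268 + 2113 = 7381
7381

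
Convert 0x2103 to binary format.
Convert 0x2103 (hexadecimal) → 2×4096 + 1×256 + 3 = 8451 (decimal)
Convert 8451 (decimal) → 8451 = 8192 + 256 + 2 + 1 → 0b10000100000011 (binary)
0b10000100000011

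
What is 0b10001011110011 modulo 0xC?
Convert 0b10001011110011 (binary) → 8192 + 512 + 128 + 64 + 32 + 16 + 2 + 1 = 8947 (decimal)
Convert 0xC (hexadecimal) → 12 (decimal)
Compute 8947 mod 12 = 7
7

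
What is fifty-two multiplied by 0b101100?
Convert fifty-two (English words) → 52 (decimal)
Convert 0b101100 (binary) → 32 + 8 + 4 = 44 (decimal)
Compute 52 × 44 = 2288
2288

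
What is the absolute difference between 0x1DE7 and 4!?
Convert 0x1DE7 (hexadecimal) → 1×4096 + 13×256 + 14×16 + 7 = 7655 (decimal)
Convert 4! (factorial) → 24 (decimal)
Compute |7655 - 24| = 7631
7631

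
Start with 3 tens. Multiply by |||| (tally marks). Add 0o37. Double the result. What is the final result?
Convert 3 tens (place-value notation) → 3×10 = 30 (decimal)
Start: 30
Convert |||| (tally marks) → 4 (decimal)
30 × 4 = 120
Convert 0o37 (octal) → 3×8 + 7 = 31 (decimal)
120 + 31 = 151
151 × 2 = 302
302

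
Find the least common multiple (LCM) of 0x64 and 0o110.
Convert 0x64 (hexadecimal) → 6×16 + 4 = 100 (decimal)
Convert 0o110 (octal) → 1×64 + 1×8 = 72 (decimal)
Compute lcm(100, 72) = 1800
1800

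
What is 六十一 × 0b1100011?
Convert 六十一 (Chinese numeral) → 6×10 + 1 = 61 (decimal)
Convert 0b1100011 (binary) → 64 + 32 + 2 + 1 = 99 (decimal)
Compute 61 × 99 = 6039
6039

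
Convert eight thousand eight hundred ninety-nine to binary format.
Convert eight thousand eight hundred ninety-nine (English words) → 8×1000 + 8×100 + 99 = 8899 (decimal)
Convert 8899 (decimal) → 8899 = 8192 + 512 + 128 + 64 + 2 + 1 → 0b10001011000011 (binary)
0b10001011000011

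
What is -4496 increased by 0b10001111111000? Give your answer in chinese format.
Convert 0b10001111111000 (binary) → 8192 + 512 + 256 + 128 + 64 + 32 + 16 + 8 = 9208 (decimal)
Compute -4496 + 9208 = 4712
Convert 4712 (decimal) → 4712 = 4×1000 + 7×100 + 1×10 + 2 → 四千七百一十二 (Chinese numeral)
四千七百一十二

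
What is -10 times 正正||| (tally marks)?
Convert 正正||| (tally marks) → 5 + 5 + 3 = 13 (decimal)
Compute -10 × 13 = -130
-130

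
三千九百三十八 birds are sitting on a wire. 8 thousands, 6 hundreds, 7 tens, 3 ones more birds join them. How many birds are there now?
Convert 三千九百三十八 (Chinese numeral) → 3×1000 + 9×100 + 3×10 + 8 = 3938 (decimal)
Convert 8 thousands, 6 hundreds, 7 tens, 3 ones (place-value notation) → 8×1000 + 6×100 + 7×10 + 3 = 8673 (decimal)
Compute 3938 + 8673 = 12611
12611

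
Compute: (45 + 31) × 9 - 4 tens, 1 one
Convert 4 tens, 1 one (place-value notation) → 4×10 + 1 = 41 (decimal)
Expression in decimal: (45 + 31) × 9 - 41
Parentheses first: 45 + 31 = 76
Multiply: 76 × 9 = 684
Subtract: 684 - 41 = 643
643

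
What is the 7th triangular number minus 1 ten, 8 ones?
The 7th triangular number = 7×8/2 = 28
Convert 1 ten, 8 ones (place-value notation) → 1×10 + 8 = 18 (decimal)
Compute 28 - 18 = 10
10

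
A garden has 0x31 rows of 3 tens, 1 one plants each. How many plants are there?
Convert 3 tens, 1 one (place-value notation) → 3×10 + 1 = 31 (decimal)
Convert 0x31 (hexadecimal) → 3×16 + 1 = 49 (decimal)
Compute 31 × 49 = 1519
1519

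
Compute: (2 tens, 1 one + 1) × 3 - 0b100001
Convert 2 tens, 1 one (place-value notation) → 2×10 + 1 = 21 (decimal)
Convert 0b100001 (binary) → 32 + 1 = 33 (decimal)
Expression in decimal: (21 + 1) × 3 - 33
Parentheses first: 21 + 1 = 22
Multiply: 22 × 3 = 66
Subtract: 66 - 33 = 33
33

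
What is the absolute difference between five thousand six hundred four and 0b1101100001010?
Convert five thousand six hundred four (English words) → 5×1000 + 6×100 + 4 = 5604 (decimal)
Convert 0b1101100001010 (binary) → 4096 + 2048 + 512 + 256 + 8 + 2 = 6922 (decimal)
Compute |5604 - 6922| = 1318
1318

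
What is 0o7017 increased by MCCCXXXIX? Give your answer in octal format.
Convert 0o7017 (octal) → 7×512 + 1×8 + 7 = 3599 (decimal)
Convert MCCCXXXIX (Roman numeral) → 1000 + 100 + 100 + 100 + 10 + 10 + 10 + 9 = 1339 (decimal)
Compute 3599 + 1339 = 4938
Convert 4938 (decimal) → 4938 = 1×4096 + 1×512 + 5×64 + 1×8 + 2 → 0o11512 (octal)
0o11512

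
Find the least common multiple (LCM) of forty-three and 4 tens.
Convert forty-three (English words) → 43 (decimal)
Convert 4 tens (place-value notation) → 4×10 = 40 (decimal)
Compute lcm(43, 40) = 1720
1720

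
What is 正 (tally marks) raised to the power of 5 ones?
Convert 正 (tally marks) → 5 (decimal)
Convert 5 ones (place-value notation) → 5 (decimal)
Compute 5 ^ 5 = 3125
3125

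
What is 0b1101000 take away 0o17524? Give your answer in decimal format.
Convert 0b1101000 (binary) → 64 + 32 + 8 = 104 (decimal)
Convert 0o17524 (octal) → 1×4096 + 7×512 + 5×64 + 2×8 + 4 = 8020 (decimal)
Compute 104 - 8020 = -7916
-7916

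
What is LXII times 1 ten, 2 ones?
Convert LXII (Roman numeral) → 50 + 10 + 1 + 1 = 62 (decimal)
Convert 1 ten, 2 ones (place-value notation) → 1×10 + 2 = 12 (decimal)
Compute 62 × 12 = 744
744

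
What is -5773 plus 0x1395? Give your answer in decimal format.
Convert 0x1395 (hexadecimal) → 1×4096 + 3×256 + 9×16 + 5 = 5013 (decimal)
Compute -5773 + 5013 = -760
-760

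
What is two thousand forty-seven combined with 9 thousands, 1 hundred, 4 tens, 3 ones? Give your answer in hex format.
Convert two thousand forty-seven (English words) → 2×1000 + 47 = 2047 (decimal)
Convert 9 thousands, 1 hundred, 4 tens, 3 ones (place-value notation) → 9×1000 + 1×100 + 4×10 + 3 = 9143 (decimal)
Compute 2047 + 9143 = 11190
Convert 11190 (decimal) → 11190 = 2×4096 + 11×256 + 11×16 + 6 → 0x2BB6 (hexadecimal)
0x2BB6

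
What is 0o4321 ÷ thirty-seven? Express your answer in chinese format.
Convert 0o4321 (octal) → 4×512 + 3×64 + 2×8 + 1 = 2257 (decimal)
Convert thirty-seven (English words) → 37 (decimal)
Compute 2257 ÷ 37 = 61
Convert 61 (decimal) → 61 = 6×10 + 1 → 六十一 (Chinese numeral)
六十一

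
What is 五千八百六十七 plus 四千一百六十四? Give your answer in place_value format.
Convert 五千八百六十七 (Chinese numeral) → 5×1000 + 8×100 + 6×10 + 7 = 5867 (decimal)
Convert 四千一百六十四 (Chinese numeral) → 4×1000 + 1×100 + 6×10 + 4 = 4164 (decimal)
Compute 5867 + 4164 = 10031
Convert 10031 (decimal) → 10031 = 10×1000 + 3×10 + 1 → 10 thousands, 3 tens, 1 one (place-value notation)
10 thousands, 3 tens, 1 one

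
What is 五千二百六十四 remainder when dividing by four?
Convert 五千二百六十四 (Chinese numeral) → 5×1000 + 2×100 + 6×10 + 4 = 5264 (decimal)
Convert four (English words) → 4 (decimal)
Compute 5264 mod 4 = 0
0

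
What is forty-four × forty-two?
Convert forty-four (English words) → 44 (decimal)
Convert forty-two (English words) → 42 (decimal)
Compute 44 × 42 = 1848
1848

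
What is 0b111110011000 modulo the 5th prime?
Convert 0b111110011000 (binary) → 2048 + 1024 + 512 + 256 + 128 + 16 + 8 = 3992 (decimal)
Convert the 5th prime (prime index) → 11 (decimal)
Compute 3992 mod 11 = 10
10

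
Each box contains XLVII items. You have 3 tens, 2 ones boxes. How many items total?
Convert XLVII (Roman numeral) → 40 + 5 + 1 + 1 = 47 (decimal)
Convert 3 tens, 2 ones (place-value notation) → 3×10 + 2 = 32 (decimal)
Compute 47 × 32 = 1504
1504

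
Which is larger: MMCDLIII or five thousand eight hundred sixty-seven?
Convert MMCDLIII (Roman numeral) → 1000 + 1000 + 400 + 50 + 1 + 1 + 1 = 2453 (decimal)
Convert five thousand eight hundred sixty-seven (English words) → 5×1000 + 8×100 + 67 = 5867 (decimal)
Compare 2453 vs 5867: larger = 5867
5867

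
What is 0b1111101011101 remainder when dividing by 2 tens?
Convert 0b1111101011101 (binary) → 4096 + 2048 + 1024 + 512 + 256 + 64 + 16 + 8 + 4 + 1 = 8029 (decimal)
Convert 2 tens (place-value notation) → 2×10 = 20 (decimal)
Compute 8029 mod 20 = 9
9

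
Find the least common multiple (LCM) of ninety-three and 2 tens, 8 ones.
Convert ninety-three (English words) → 93 (decimal)
Convert 2 tens, 8 ones (place-value notation) → 2×10 + 8 = 28 (decimal)
Compute lcm(93, 28) = 2604
2604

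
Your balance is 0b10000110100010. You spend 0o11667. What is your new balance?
Convert 0b10000110100010 (binary) → 8192 + 256 + 128 + 32 + 2 = 8610 (decimal)
Convert 0o11667 (octal) → 1×4096 + 1×512 + 6×64 + 6×8 + 7 = 5047 (decimal)
Compute 8610 - 5047 = 3563
3563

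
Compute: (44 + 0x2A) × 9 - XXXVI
Convert 0x2A (hexadecimal) → 2×16 + 10 = 42 (decimal)
Convert XXXVI (Roman numeral) → 10 + 10 + 10 + 5 + 1 = 36 (decimal)
Expression in decimal: (44 + 42) × 9 - 36
Parentheses first: 44 + 42 = 86
Multiply: 86 × 9 = 774
Subtract: 774 - 36 = 738
738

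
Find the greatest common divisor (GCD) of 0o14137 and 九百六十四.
Convert 0o14137 (octal) → 1×4096 + 4×512 + 1×64 + 3×8 + 7 = 6239 (decimal)
Convert 九百六十四 (Chinese numeral) → 9×100 + 6×10 + 4 = 964 (decimal)
Compute gcd(6239, 964) = 1
1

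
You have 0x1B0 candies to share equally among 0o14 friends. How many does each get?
Convert 0x1B0 (hexadecimal) → 1×256 + 11×16 = 432 (decimal)
Convert 0o14 (octal) → 1×8 + 4 = 12 (decimal)
Compute 432 ÷ 12 = 36
36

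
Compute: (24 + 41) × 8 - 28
Parentheses first: 24 + 41 = 65
Multiply: 65 × 8 = 520
Subtract: 520 - 28 = 492
492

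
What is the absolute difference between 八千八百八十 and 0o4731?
Convert 八千八百八十 (Chinese numeral) → 8×1000 + 8×100 + 8×10 = 8880 (decimal)
Convert 0o4731 (octal) → 4×512 + 7×64 + 3×8 + 1 = 2521 (decimal)
Compute |8880 - 2521| = 6359
6359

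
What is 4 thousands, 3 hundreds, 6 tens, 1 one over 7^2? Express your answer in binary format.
Convert 4 thousands, 3 hundreds, 6 tens, 1 one (place-value notation) → 4×1000 + 3×100 + 6×10 + 1 = 4361 (decimal)
Convert 7^2 (power) → 49 (decimal)
Compute 4361 ÷ 49 = 89
Convert 89 (decimal) → 89 = 64 + 16 + 8 + 1 → 0b1011001 (binary)
0b1011001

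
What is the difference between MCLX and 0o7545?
Convert MCLX (Roman numeral) → 1000 + 100 + 50 + 10 = 1160 (decimal)
Convert 0o7545 (octal) → 7×512 + 5×64 + 4×8 + 5 = 3941 (decimal)
Difference: |1160 - 3941| = 2781
2781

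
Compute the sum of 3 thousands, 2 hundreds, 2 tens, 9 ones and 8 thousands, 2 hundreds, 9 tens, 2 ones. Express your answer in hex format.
Convert 3 thousands, 2 hundreds, 2 tens, 9 ones (place-value notation) → 3×1000 + 2×100 + 2×10 + 9 = 3229 (decimal)
Convert 8 thousands, 2 hundreds, 9 tens, 2 ones (place-value notation) → 8×1000 + 2×100 + 9×10 + 2 = 8292 (decimal)
Compute 3229 + 8292 = 11521
Convert 11521 (decimal) → 11521 = 2×4096 + 13×256 + 1 → 0x2D01 (hexadecimal)
0x2D01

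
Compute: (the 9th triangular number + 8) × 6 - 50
Convert the 9th triangular number (triangular index) → 9×10/2 = 45 (decimal)
Expression in decimal: (45 + 8) × 6 - 50
Parentheses first: 45 + 8 = 53
Multiply: 53 × 6 = 318
Subtract: 318 - 50 = 268
268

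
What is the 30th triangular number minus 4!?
The 30th triangular number = 30×31/2 = 465
Convert 4! (factorial) → 24 (decimal)
Compute 465 - 24 = 441
441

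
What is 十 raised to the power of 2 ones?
Convert 十 (Chinese numeral) → 1×10 = 10 (decimal)
Convert 2 ones (place-value notation) → 2 (decimal)
Compute 10 ^ 2 = 100
100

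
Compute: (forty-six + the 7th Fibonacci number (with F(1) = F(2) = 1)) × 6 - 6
Convert forty-six (English words) → 46 (decimal)
Convert the 7th Fibonacci number (with F(1) = F(2) = 1) (Fibonacci index) → 1, 1, 2, 3, 5, 8, 13 → 13 (decimal)
Expression in decimal: (46 + 13) × 6 - 6
Parentheses first: 46 + 13 = 59
Multiply: 59 × 6 = 354
Subtract: 354 - 6 = 348
348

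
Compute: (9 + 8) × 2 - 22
Parentheses first: 9 + 8 = 17
Multiply: 17 × 2 = 34
Subtract: 34 - 22 = 12
12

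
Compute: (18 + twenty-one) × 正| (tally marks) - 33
Convert twenty-one (English words) → 21 (decimal)
Convert 正| (tally marks) → 5 + 1 = 6 (decimal)
Expression in decimal: (18 + 21) × 6 - 33
Parentheses first: 18 + 21 = 39
Multiply: 39 × 6 = 234
Subtract: 234 - 33 = 201
201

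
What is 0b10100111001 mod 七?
Convert 0b10100111001 (binary) → 1024 + 256 + 32 + 16 + 8 + 1 = 1337 (decimal)
Convert 七 (Chinese numeral) → 7 (decimal)
Compute 1337 mod 7 = 0
0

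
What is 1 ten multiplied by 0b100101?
Convert 1 ten (place-value notation) → 1×10 = 10 (decimal)
Convert 0b100101 (binary) → 32 + 4 + 1 = 37 (decimal)
Compute 10 × 37 = 370
370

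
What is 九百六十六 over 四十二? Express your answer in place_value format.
Convert 九百六十六 (Chinese numeral) → 9×100 + 6×10 + 6 = 966 (decimal)
Convert 四十二 (Chinese numeral) → 4×10 + 2 = 42 (decimal)
Compute 966 ÷ 42 = 23
Convert 23 (decimal) → 23 = 2×10 + 3 → 2 tens, 3 ones (place-value notation)
2 tens, 3 ones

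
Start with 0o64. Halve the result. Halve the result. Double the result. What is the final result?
Convert 0o64 (octal) → 6×8 + 4 = 52 (decimal)
Start: 52
52 ÷ 2 = 26
26 ÷ 2 = 13
13 × 2 = 26
26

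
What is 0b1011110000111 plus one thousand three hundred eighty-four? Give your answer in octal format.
Convert 0b1011110000111 (binary) → 4096 + 1024 + 512 + 256 + 128 + 4 + 2 + 1 = 6023 (decimal)
Convert one thousand three hundred eighty-four (English words) → 1×1000 + 3×100 + 84 = 1384 (decimal)
Compute 6023 + 1384 = 7407
Convert 7407 (decimal) → 7407 = 1×4096 + 6×512 + 3×64 + 5×8 + 7 → 0o16357 (octal)
0o16357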